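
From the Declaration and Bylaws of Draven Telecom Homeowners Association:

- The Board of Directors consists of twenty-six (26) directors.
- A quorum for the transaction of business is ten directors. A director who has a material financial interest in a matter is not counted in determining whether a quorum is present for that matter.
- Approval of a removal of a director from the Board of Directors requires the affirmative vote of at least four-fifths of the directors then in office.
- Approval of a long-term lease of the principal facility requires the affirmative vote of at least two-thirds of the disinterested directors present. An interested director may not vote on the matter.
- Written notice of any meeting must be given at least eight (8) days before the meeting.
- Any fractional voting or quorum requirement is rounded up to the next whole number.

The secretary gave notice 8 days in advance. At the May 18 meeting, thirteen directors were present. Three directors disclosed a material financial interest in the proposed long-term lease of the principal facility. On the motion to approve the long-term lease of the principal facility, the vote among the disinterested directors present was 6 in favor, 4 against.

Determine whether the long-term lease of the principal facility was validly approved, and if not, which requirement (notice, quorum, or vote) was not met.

Invalid — vote requirement not satisfied.

Notice: 8 days given; 8 required (8 ≥ 8). Satisfied.
Quorum: 13 present, but the 3 interested directors do not count, leaving 10. Quorum is 10. Satisfied.
Vote: the long-term lease of the principal facility requires two-thirds of the disinterested directors present (13 − 3 = 10). 2/3 of 10 = 6.67, rounded up to 7, so 7 affirmative votes are needed; 6 voted in favor. Not satisfied.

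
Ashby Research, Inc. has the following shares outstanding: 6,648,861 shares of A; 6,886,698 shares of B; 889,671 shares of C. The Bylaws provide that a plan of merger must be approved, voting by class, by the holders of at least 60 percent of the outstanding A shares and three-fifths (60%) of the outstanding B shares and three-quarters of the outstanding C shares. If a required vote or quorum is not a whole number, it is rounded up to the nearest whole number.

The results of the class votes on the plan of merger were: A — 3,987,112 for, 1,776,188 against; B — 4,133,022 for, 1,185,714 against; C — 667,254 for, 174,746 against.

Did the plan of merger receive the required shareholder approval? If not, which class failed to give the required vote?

Not approved — the A shares did not give the required vote.

A: 3/5 of 6648861 = 3989316.60, rounded up to 3989317; 3,989,317 required, 3,987,112 in favor — not approved.
B: 3/5 of 6886698 = 4132018.80, rounded up to 4132019; 4,132,019 required, 4,133,022 in favor — approved.
C: 3/4 of 889671 = 667253.25, rounded up to 667254; 667,254 required, 667,254 in favor — approved.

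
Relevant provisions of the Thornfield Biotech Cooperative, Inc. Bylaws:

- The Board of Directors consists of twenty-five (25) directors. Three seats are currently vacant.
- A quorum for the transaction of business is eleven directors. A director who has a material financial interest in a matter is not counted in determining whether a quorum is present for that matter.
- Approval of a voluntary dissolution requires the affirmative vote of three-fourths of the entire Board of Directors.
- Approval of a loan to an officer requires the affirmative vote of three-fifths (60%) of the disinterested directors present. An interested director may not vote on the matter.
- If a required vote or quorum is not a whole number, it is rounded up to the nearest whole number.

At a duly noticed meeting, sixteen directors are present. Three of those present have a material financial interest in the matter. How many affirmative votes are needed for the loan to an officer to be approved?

The loan to an officer requires three-fifths of the disinterested directors present (16 − 3 = 13).
3/5 of 13 = 7.80, rounded up to 8.

8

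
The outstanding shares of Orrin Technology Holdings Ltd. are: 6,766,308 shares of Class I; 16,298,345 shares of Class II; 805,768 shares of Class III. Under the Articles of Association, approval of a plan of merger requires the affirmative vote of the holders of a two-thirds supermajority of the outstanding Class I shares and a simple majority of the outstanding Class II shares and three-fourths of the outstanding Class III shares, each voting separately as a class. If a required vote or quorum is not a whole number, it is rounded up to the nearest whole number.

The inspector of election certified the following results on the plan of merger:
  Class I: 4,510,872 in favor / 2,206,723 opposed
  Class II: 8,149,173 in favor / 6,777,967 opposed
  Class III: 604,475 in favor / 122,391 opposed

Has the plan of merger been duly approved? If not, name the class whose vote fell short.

Approved — every class gave the required vote.

Class I: 2/3 of 6766308 = 4510872; 4,510,872 required, 4,510,872 in favor — approved.
Class II: a majority of 16298345 is 8149173; 8,149,173 required, 8,149,173 in favor — approved.
Class III: 3/4 of 805768 = 604326; 604,326 required, 604,475 in favor — approved.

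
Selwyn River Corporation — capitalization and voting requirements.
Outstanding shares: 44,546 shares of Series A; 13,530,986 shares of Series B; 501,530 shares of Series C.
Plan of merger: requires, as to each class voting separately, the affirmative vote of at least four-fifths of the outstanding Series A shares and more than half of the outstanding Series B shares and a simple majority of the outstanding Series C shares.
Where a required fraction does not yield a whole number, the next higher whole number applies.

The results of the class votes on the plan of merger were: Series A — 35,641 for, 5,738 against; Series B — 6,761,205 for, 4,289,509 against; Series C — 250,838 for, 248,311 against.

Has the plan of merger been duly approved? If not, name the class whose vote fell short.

Not approved — the Series B shares did not give the required vote.

Series A: 4/5 of 44546 = 35636.80, rounded up to 35637; 35,637 required, 35,641 in favor — approved.
Series B: a majority of 13530986 is 6765494; 6,765,494 required, 6,761,205 in favor — not approved.
Series C: a majority of 501530 is 250766; 250,766 required, 250,838 in favor — approved.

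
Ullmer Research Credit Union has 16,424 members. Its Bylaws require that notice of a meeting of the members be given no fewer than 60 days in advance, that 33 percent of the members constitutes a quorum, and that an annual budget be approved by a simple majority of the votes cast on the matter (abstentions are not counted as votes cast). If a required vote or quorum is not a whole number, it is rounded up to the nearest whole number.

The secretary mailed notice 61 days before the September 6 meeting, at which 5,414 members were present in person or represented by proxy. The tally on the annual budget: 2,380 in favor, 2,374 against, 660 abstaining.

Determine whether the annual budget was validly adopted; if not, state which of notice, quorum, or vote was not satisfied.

Notice: 61 days given; 60 required. Satisfied.
Quorum: 33% of 16,424 = 5,419.92, rounded up to 5,420; 5,414 present. Not satisfied.
Vote: requires a majority of the votes cast (5,414 − 660 abstaining = 4,754); a majority of 4754 is 2378, so 2,378 needed; 2,380 in favor. Satisfied.

Invalid — quorum requirement not satisfied.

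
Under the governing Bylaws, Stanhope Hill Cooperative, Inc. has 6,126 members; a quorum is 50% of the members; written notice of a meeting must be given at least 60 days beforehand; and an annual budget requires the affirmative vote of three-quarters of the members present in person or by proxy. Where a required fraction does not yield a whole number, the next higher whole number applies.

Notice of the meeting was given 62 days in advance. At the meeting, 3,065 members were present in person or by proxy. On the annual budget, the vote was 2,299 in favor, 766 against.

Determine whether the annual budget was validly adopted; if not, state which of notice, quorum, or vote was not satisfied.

Notice: 62 days given; 60 required. Satisfied.
Quorum: 50% of 6,126 = 3,063; 3,065 present. Satisfied.
Vote: requires three-fourths of those present (3,065); 3/4 of 3065 = 2298.75, rounded up to 2299, so 2,299 needed; 2,299 in favor. Satisfied.

Valid — all requirements satisfied.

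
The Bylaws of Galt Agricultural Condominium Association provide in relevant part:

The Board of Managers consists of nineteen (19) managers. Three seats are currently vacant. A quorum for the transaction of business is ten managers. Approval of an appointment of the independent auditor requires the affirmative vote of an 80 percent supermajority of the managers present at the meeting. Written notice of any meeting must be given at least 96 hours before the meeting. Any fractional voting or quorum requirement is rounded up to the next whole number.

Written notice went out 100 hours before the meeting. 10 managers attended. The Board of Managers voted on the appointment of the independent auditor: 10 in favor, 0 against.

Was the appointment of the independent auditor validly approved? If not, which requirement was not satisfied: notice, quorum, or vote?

Valid — all requirements satisfied.

Notice: 100 hours given; 96 required (100 ≥ 96). Satisfied.
Quorum: 10 present; quorum is 10. Satisfied.
Vote: the appointment of the independent auditor requires four-fifths of the managers present (10). 4/5 of 10 = 8, so 8 affirmative votes are needed; 10 voted in favor. Satisfied.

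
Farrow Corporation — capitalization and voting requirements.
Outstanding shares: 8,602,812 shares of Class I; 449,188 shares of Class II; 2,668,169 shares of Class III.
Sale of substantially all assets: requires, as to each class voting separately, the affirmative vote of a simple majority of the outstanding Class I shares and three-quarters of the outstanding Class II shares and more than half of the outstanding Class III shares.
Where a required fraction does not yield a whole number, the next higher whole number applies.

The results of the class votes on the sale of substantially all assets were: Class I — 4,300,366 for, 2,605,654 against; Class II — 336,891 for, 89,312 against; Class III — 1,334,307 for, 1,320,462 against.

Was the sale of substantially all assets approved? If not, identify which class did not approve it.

Class I: a majority of 8602812 is 4301407; 4,301,407 required, 4,300,366 in favor — not approved.
Class II: 3/4 of 449188 = 336891; 336,891 required, 336,891 in favor — approved.
Class III: a majority of 2668169 is 1334085; 1,334,085 required, 1,334,307 in favor — approved.

Not approved — the Class I shares did not give the required vote.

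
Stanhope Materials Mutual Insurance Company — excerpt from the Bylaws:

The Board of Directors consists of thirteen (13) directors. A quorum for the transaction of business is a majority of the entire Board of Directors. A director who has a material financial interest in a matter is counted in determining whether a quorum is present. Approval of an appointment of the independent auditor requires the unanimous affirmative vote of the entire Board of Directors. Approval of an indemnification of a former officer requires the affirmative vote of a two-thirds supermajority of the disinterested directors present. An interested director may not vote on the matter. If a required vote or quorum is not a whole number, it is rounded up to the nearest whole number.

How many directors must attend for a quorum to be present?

7

A majority of 13 is 7.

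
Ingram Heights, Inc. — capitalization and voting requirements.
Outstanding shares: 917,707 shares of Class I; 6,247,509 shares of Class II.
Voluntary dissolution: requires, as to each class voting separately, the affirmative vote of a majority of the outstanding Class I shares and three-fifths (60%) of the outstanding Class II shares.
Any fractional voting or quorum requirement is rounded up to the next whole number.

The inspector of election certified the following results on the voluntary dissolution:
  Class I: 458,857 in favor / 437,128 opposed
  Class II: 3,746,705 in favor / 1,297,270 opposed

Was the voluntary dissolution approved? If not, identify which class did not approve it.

Class I: a majority of 917707 is 458854; 458,854 required, 458,857 in favor — approved.
Class II: 3/5 of 6247509 = 3748505.40, rounded up to 3748506; 3,748,506 required, 3,746,705 in favor — not approved.

Not approved — the Class II shares did not give the required vote.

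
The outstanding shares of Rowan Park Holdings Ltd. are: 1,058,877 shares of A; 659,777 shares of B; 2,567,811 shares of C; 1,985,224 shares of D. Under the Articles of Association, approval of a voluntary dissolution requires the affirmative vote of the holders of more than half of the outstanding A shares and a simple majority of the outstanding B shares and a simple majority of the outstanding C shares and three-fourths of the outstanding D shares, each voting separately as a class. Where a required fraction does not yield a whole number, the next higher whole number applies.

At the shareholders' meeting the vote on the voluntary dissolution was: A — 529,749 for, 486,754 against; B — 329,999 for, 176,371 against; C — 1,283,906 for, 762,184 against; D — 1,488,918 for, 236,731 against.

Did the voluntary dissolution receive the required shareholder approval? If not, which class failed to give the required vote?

A: a majority of 1058877 is 529439; 529,439 required, 529,749 in favor — approved.
B: a majority of 659777 is 329889; 329,889 required, 329,999 in favor — approved.
C: a majority of 2567811 is 1283906; 1,283,906 required, 1,283,906 in favor — approved.
D: 3/4 of 1985224 = 1488918; 1,488,918 required, 1,488,918 in favor — approved.

Approved — every class gave the required vote.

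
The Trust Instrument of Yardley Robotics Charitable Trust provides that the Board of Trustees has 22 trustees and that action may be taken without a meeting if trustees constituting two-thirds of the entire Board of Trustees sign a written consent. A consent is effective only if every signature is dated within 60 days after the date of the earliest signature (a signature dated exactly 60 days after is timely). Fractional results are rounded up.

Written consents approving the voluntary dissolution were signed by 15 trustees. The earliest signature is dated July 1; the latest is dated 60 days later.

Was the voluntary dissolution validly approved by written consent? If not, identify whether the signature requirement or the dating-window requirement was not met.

Signatures required: two-thirds of 22 — 2/3 of 22 = 14.67, rounded up to 15, so 15 needed; 15 signed. Sufficient.
Dating window: the latest signature is 60 days after the earliest; the limit is 60 days. Within the window.

Effective — both the signature and dating-window requirements are satisfied.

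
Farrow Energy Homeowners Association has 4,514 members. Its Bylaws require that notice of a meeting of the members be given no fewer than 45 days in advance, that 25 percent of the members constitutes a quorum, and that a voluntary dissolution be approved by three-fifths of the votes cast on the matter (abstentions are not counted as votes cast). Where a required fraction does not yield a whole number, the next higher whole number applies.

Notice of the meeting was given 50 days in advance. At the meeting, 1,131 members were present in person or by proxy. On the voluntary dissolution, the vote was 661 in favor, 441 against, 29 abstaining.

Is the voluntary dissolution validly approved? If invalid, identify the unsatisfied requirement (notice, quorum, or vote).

Invalid — vote requirement not satisfied.

Notice: 50 days given; 45 required. Satisfied.
Quorum: 25% of 4,514 = 1,128.50, rounded up to 1,129; 1,131 present. Satisfied.
Vote: requires three-fifths of the votes cast (1,131 − 29 abstaining = 1,102); 3/5 of 1102 = 661.20, rounded up to 662, so 662 needed; 661 in favor. Not satisfied.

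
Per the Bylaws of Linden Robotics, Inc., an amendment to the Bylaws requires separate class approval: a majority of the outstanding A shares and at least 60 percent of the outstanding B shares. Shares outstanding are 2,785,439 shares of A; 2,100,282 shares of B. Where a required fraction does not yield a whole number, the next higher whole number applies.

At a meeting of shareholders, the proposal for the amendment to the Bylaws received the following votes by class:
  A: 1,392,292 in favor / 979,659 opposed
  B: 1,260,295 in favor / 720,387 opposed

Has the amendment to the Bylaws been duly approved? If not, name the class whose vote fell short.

Not approved — the A shares did not give the required vote.

A: a majority of 2785439 is 1392720; 1,392,720 required, 1,392,292 in favor — not approved.
B: 3/5 of 2100282 = 1260169.20, rounded up to 1260170; 1,260,170 required, 1,260,295 in favor — approved.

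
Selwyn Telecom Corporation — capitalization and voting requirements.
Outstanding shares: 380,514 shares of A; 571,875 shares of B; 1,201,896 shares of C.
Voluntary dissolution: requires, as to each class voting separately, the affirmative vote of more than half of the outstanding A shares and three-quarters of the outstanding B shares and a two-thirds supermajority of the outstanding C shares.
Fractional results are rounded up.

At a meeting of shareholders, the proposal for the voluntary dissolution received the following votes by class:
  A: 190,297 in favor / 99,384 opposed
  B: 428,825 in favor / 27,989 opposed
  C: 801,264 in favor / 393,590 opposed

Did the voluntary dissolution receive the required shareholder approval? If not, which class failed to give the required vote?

Not approved — the B shares did not give the required vote.

A: a majority of 380514 is 190258; 190,258 required, 190,297 in favor — approved.
B: 3/4 of 571875 = 428906.25, rounded up to 428907; 428,907 required, 428,825 in favor — not approved.
C: 2/3 of 1201896 = 801264; 801,264 required, 801,264 in favor — approved.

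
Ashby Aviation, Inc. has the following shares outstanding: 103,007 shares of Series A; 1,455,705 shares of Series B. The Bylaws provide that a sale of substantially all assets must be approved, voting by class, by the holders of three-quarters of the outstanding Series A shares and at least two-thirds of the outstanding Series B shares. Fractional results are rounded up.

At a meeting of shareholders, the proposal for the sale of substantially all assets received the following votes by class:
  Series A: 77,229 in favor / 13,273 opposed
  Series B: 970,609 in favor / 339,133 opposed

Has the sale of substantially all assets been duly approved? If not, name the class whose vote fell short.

Not approved — the Series A shares did not give the required vote.

Series A: 3/4 of 103007 = 77255.25, rounded up to 77256; 77,256 required, 77,229 in favor — not approved.
Series B: 2/3 of 1455705 = 970470; 970,470 required, 970,609 in favor — approved.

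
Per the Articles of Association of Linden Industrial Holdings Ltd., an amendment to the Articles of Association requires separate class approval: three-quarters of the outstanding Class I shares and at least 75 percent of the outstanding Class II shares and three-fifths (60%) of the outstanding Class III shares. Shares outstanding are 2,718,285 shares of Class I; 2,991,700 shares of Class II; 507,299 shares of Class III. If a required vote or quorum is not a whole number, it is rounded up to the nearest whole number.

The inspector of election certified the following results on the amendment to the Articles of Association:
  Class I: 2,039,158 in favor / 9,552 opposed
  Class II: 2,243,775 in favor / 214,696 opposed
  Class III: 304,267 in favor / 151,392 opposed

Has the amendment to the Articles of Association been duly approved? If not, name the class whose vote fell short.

Not approved — the Class III shares did not give the required vote.

Class I: 3/4 of 2718285 = 2038713.75, rounded up to 2038714; 2,038,714 required, 2,039,158 in favor — approved.
Class II: 3/4 of 2991700 = 2243775; 2,243,775 required, 2,243,775 in favor — approved.
Class III: 3/5 of 507299 = 304379.40, rounded up to 304380; 304,380 required, 304,267 in favor — not approved.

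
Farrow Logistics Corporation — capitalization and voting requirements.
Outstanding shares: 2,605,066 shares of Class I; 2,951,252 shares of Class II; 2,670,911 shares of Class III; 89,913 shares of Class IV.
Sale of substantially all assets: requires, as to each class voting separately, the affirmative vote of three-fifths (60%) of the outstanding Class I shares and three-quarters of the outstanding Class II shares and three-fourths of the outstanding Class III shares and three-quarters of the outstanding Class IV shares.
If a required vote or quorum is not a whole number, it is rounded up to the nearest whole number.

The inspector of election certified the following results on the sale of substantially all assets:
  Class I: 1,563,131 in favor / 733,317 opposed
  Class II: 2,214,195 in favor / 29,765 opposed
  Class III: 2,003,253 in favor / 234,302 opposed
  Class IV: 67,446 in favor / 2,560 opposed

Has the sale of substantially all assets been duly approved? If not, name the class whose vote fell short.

Approved — every class gave the required vote.

Class I: 3/5 of 2605066 = 1563039.60, rounded up to 1563040; 1,563,040 required, 1,563,131 in favor — approved.
Class II: 3/4 of 2951252 = 2213439; 2,213,439 required, 2,214,195 in favor — approved.
Class III: 3/4 of 2670911 = 2003183.25, rounded up to 2003184; 2,003,184 required, 2,003,253 in favor — approved.
Class IV: 3/4 of 89913 = 67434.75, rounded up to 67435; 67,435 required, 67,446 in favor — approved.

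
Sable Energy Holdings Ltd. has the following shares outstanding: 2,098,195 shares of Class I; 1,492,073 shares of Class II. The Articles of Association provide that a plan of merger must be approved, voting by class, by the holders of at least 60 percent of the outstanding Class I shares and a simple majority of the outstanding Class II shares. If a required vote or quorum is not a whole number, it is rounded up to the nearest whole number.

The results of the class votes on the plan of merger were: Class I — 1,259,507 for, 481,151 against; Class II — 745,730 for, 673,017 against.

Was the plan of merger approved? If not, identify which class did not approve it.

Not approved — the Class II shares did not give the required vote.

Class I: 3/5 of 2098195 = 1258917; 1,258,917 required, 1,259,507 in favor — approved.
Class II: a majority of 1492073 is 746037; 746,037 required, 745,730 in favor — not approved.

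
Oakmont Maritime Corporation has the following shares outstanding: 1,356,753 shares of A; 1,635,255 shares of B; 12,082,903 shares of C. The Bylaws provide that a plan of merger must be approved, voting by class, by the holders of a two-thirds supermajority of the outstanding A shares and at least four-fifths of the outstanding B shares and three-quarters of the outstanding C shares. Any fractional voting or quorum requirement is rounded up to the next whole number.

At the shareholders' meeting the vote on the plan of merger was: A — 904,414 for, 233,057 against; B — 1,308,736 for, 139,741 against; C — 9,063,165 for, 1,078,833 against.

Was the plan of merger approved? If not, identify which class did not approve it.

A: 2/3 of 1356753 = 904502; 904,502 required, 904,414 in favor — not approved.
B: 4/5 of 1635255 = 1308204; 1,308,204 required, 1,308,736 in favor — approved.
C: 3/4 of 12082903 = 9062177.25, rounded up to 9062178; 9,062,178 required, 9,063,165 in favor — approved.

Not approved — the A shares did not give the required vote.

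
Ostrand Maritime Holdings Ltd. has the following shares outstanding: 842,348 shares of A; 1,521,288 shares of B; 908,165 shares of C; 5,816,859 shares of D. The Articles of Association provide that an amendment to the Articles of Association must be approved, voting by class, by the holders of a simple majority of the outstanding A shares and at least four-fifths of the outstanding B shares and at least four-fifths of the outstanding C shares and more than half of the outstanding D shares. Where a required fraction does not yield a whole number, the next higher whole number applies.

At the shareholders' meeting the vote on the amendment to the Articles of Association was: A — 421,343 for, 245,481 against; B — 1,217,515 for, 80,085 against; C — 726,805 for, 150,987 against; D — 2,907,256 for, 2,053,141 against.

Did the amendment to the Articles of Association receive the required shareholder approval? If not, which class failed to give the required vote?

A: a majority of 842348 is 421175; 421,175 required, 421,343 in favor — approved.
B: 4/5 of 1521288 = 1217030.40, rounded up to 1217031; 1,217,031 required, 1,217,515 in favor — approved.
C: 4/5 of 908165 = 726532; 726,532 required, 726,805 in favor — approved.
D: a majority of 5816859 is 2908430; 2,908,430 required, 2,907,256 in favor — not approved.

Not approved — the D shares did not give the required vote.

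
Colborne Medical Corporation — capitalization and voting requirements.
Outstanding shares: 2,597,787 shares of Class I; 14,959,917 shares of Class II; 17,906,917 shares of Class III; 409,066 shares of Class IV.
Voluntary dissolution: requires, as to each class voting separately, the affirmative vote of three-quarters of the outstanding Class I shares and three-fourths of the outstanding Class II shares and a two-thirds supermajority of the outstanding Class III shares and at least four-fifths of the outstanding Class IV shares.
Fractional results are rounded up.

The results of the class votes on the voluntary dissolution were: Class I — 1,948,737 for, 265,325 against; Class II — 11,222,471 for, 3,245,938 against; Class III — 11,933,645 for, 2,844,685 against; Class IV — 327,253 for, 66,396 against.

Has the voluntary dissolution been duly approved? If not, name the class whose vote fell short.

Not approved — the Class III shares did not give the required vote.

Class I: 3/4 of 2597787 = 1948340.25, rounded up to 1948341; 1,948,341 required, 1,948,737 in favor — approved.
Class II: 3/4 of 14959917 = 11219937.75, rounded up to 11219938; 11,219,938 required, 11,222,471 in favor — approved.
Class III: 2/3 of 17906917 = 11937944.67, rounded up to 11937945; 11,937,945 required, 11,933,645 in favor — not approved.
Class IV: 4/5 of 409066 = 327252.80, rounded up to 327253; 327,253 required, 327,253 in favor — approved.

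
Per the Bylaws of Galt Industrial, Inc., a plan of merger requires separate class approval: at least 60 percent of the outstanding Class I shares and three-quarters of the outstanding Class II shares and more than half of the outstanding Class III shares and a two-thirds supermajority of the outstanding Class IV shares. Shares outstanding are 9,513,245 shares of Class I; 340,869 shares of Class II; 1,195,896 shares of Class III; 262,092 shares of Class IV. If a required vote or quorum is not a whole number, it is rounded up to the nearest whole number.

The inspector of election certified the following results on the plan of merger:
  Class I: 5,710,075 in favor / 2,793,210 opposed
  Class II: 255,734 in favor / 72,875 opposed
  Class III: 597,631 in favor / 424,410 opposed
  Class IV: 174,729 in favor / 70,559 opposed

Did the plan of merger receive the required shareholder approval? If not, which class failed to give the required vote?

Not approved — the Class III shares did not give the required vote.

Class I: 3/5 of 9513245 = 5707947; 5,707,947 required, 5,710,075 in favor — approved.
Class II: 3/4 of 340869 = 255651.75, rounded up to 255652; 255,652 required, 255,734 in favor — approved.
Class III: a majority of 1195896 is 597949; 597,949 required, 597,631 in favor — not approved.
Class IV: 2/3 of 262092 = 174728; 174,728 required, 174,729 in favor — approved.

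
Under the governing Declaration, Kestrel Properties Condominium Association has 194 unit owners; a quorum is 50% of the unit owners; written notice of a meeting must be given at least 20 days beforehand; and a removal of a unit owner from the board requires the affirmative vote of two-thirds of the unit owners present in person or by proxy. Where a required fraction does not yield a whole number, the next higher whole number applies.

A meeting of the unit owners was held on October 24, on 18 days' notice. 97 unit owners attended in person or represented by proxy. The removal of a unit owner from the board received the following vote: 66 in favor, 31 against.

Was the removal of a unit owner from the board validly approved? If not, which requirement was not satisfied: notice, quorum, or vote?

Invalid — notice requirement not satisfied.

Notice: 18 days given; 20 required. Not satisfied.
Quorum: 50% of 194 = 97; 97 present. Satisfied.
Vote: requires two-thirds of those present (97); 2/3 of 97 = 64.67, rounded up to 65, so 65 needed; 66 in favor. Satisfied.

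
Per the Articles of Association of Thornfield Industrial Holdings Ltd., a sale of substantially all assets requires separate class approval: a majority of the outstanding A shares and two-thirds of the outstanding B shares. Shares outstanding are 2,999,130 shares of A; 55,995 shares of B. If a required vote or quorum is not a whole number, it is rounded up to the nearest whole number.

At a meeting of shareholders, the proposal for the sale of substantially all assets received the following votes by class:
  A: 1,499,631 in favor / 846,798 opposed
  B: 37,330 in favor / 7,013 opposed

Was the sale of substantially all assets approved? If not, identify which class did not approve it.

A: a majority of 2999130 is 1499566; 1,499,566 required, 1,499,631 in favor — approved.
B: 2/3 of 55995 = 37330; 37,330 required, 37,330 in favor — approved.

Approved — every class gave the required vote.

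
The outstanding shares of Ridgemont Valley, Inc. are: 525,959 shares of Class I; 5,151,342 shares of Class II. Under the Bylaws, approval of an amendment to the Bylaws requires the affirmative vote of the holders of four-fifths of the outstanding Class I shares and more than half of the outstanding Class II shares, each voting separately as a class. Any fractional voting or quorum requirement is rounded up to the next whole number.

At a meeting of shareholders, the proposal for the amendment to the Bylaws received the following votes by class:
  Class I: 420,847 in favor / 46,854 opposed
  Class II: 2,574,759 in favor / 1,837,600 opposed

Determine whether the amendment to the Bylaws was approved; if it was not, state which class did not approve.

Not approved — the Class II shares did not give the required vote.

Class I: 4/5 of 525959 = 420767.20, rounded up to 420768; 420,768 required, 420,847 in favor — approved.
Class II: a majority of 5151342 is 2575672; 2,575,672 required, 2,574,759 in favor — not approved.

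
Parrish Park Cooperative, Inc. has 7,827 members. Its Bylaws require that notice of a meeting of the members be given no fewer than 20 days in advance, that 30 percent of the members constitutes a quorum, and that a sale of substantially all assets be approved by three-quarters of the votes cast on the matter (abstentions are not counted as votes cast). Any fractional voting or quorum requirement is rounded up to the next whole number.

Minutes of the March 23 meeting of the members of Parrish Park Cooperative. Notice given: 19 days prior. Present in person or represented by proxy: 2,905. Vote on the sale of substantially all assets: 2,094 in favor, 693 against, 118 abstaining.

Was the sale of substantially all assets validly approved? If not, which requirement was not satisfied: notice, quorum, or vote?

Notice: 19 days given; 20 required. Not satisfied.
Quorum: 30% of 7,827 = 2,348.10, rounded up to 2,349; 2,905 present. Satisfied.
Vote: requires three-fourths of the votes cast (2,905 − 118 abstaining = 2,787); 3/4 of 2787 = 2090.25, rounded up to 2091, so 2,091 needed; 2,094 in favor. Satisfied.

Invalid — notice requirement not satisfied.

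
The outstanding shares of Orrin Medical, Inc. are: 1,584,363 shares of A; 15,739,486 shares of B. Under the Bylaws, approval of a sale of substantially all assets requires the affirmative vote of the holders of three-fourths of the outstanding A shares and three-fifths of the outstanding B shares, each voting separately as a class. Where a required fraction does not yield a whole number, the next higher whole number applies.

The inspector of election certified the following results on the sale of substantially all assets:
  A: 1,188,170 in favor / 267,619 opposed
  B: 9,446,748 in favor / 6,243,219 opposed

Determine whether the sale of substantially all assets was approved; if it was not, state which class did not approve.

A: 3/4 of 1584363 = 1188272.25, rounded up to 1188273; 1,188,273 required, 1,188,170 in favor — not approved.
B: 3/5 of 15739486 = 9443691.60, rounded up to 9443692; 9,443,692 required, 9,446,748 in favor — approved.

Not approved — the A shares did not give the required vote.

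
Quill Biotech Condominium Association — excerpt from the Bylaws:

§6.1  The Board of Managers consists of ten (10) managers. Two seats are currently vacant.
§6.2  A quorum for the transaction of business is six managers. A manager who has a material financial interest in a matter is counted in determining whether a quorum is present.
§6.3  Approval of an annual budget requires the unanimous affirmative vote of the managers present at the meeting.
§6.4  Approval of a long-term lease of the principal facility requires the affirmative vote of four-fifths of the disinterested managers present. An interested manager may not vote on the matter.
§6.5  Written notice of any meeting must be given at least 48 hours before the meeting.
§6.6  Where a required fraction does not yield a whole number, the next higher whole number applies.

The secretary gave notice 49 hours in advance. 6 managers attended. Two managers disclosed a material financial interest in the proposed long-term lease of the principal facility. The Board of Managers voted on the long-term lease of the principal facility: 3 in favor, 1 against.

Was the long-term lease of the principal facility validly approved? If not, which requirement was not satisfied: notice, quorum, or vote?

Notice: 49 hours given; 48 required (49 ≥ 48). Satisfied.
Quorum: 6 present (interested managers count toward quorum); quorum is 6. Satisfied.
Vote: the long-term lease of the principal facility requires four-fifths of the disinterested managers present (6 − 2 = 4). 4/5 of 4 = 3.20, rounded up to 4, so 4 affirmative votes are needed; 3 voted in favor. Not satisfied.

Invalid — vote requirement not satisfied.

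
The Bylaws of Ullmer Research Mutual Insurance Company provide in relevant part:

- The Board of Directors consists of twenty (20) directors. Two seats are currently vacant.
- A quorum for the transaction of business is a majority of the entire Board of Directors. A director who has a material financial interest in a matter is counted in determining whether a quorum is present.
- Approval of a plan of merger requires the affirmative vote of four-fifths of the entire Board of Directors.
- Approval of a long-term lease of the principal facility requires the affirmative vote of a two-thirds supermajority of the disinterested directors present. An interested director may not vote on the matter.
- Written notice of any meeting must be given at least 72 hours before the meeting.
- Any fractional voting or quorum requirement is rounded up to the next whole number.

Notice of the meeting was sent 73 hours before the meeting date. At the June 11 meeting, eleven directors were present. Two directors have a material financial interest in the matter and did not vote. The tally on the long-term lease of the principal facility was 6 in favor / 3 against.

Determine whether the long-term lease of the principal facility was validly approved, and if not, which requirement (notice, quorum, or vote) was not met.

Notice: 73 hours given; 72 required (73 ≥ 72). Satisfied.
Quorum: 11 present (interested directors count toward quorum); quorum is 11. Satisfied.
Vote: the long-term lease of the principal facility requires two-thirds of the disinterested directors present (11 − 2 = 9). 2/3 of 9 = 6, so 6 affirmative votes are needed; 6 voted in favor. Satisfied.

Valid — all requirements satisfied.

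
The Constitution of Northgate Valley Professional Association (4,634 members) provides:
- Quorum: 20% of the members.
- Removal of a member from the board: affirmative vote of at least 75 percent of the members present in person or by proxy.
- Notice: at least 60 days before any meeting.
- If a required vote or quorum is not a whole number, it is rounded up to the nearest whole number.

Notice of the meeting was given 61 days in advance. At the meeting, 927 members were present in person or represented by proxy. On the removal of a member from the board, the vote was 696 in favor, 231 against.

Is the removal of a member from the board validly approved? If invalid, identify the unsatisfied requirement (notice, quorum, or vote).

Notice: 61 days given; 60 required. Satisfied.
Quorum: 20% of 4,634 = 926.80, rounded up to 927; 927 present. Satisfied.
Vote: requires three-fourths of those present (927); 3/4 of 927 = 695.25, rounded up to 696, so 696 needed; 696 in favor. Satisfied.

Valid — all requirements satisfied.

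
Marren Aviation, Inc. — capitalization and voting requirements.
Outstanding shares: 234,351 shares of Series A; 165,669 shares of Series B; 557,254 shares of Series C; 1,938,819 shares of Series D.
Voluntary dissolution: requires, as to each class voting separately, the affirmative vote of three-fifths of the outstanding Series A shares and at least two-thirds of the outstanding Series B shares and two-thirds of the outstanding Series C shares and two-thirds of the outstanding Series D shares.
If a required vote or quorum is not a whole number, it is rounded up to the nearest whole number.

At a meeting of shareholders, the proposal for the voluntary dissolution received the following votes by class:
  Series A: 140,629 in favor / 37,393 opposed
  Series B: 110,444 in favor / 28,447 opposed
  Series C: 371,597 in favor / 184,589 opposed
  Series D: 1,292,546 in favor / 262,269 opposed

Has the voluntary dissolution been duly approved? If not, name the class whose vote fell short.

Series A: 3/5 of 234351 = 140610.60, rounded up to 140611; 140,611 required, 140,629 in favor — approved.
Series B: 2/3 of 165669 = 110446; 110,446 required, 110,444 in favor — not approved.
Series C: 2/3 of 557254 = 371502.67, rounded up to 371503; 371,503 required, 371,597 in favor — approved.
Series D: 2/3 of 1938819 = 1292546; 1,292,546 required, 1,292,546 in favor — approved.

Not approved — the Series B shares did not give the required vote.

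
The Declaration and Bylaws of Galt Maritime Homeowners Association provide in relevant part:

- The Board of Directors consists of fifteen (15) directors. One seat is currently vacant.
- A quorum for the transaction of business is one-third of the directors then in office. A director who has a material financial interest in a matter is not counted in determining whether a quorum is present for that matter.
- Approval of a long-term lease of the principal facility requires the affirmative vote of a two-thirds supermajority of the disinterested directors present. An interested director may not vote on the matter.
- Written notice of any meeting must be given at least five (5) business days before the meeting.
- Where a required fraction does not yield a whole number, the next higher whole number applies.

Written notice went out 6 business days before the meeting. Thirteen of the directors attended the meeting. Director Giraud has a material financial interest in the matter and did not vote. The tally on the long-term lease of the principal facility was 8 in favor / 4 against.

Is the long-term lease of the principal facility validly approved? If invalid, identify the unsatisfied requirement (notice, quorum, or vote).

Notice: 6 business days given; 5 required (6 ≥ 5). Satisfied.
Quorum: 13 present, but the 1 interested director does not count, leaving 12. Quorum is 5. Satisfied.
Vote: the long-term lease of the principal facility requires two-thirds of the disinterested directors present (13 − 1 = 12). 2/3 of 12 = 8, so 8 affirmative votes are needed; 8 voted in favor. Satisfied.

Valid — all requirements satisfied.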